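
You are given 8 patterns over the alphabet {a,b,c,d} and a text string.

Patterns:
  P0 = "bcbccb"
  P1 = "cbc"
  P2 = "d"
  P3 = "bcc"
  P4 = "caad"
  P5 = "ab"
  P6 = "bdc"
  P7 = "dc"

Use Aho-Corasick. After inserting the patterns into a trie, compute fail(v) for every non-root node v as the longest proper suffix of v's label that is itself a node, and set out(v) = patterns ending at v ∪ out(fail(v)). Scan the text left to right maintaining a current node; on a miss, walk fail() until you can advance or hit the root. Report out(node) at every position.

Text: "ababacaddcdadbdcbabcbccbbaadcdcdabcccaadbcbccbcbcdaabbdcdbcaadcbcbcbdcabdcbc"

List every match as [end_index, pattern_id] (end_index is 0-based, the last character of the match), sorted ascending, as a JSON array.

Construct AC machine:
Trie (insert patterns):
  0='ε' goto a→15 b→1 c→7 d→10
  1='b' goto c→2 d→17
  2='bc' goto b→3 c→11
  3='bcb' goto c→4
  4='bcbc' goto c→5
  5='bcbcc' goto b→6
  6='bcbccb' goto ·  ←P0
  7='c' goto a→12 b→8
  8='cb' goto c→9
  9='cbc' goto ·  ←P1
  10='d' goto c→19  ←P2
  11='bcc' goto ·  ←P3
  12='ca' goto a→13
  13='caa' goto d→14
  14='caad' goto ·  ←P4
  15='a' goto b→16
  16='ab' goto ·  ←P5
  17='bd' goto c→18
  18='bdc' goto ·  ←P6
  19='dc' goto ·  ←P7

BFS fail/out derivation:
  n1('b'): parent n0 fail=0; on 'b' 0 → fail=0;  out ∅∪∅=∅
  n7('c'): parent n0 fail=0; on 'c' 0 → fail=0;  out ∅∪∅=∅
  n10('d'): parent n0 fail=0; on 'd' 0 → fail=0;  out {2}∪∅={2}
  n15('a'): parent n0 fail=0; on 'a' 0 → fail=0;  out ∅∪∅=∅
  n2('bc'): parent n1 fail=0; on 'c' 0 → fail=7;  out ∅∪∅=∅
  n8('cb'): parent n7 fail=0; on 'b' 0 → fail=1;  out ∅∪∅=∅
  n12('ca'): parent n7 fail=0; on 'a' 0 → fail=15;  out ∅∪∅=∅
  n16('ab'): parent n15 fail=0; on 'b' 0 → fail=1;  out {5}∪∅={5}
  n17('bd'): parent n1 fail=0; on 'd' 0 → fail=10;  out ∅∪{2}={2}
  n19('dc'): parent n10 fail=0; on 'c' 0 → fail=7;  out {7}∪∅={7}
  n3('bcb'): parent n2 fail=7; on 'b' 7 → fail=8;  out ∅∪∅=∅
  n9('cbc'): parent n8 fail=1; on 'c' 1 → fail=2;  out {1}∪∅={1}
  n11('bcc'): parent n2 fail=7; on 'c' 7→0 → fail=7;  out {3}∪∅={3}
  n13('caa'): parent n12 fail=15; on 'a' 15→0 → fail=15;  out ∅∪∅=∅
  n18('bdc'): parent n17 fail=10; on 'c' 10 → fail=19;  out {6}∪{7}={6,7}
  n4('bcbc'): parent n3 fail=8; on 'c' 8 → fail=9;  out ∅∪{1}={1}
  n14('caad'): parent n13 fail=15; on 'd' 15→0 → fail=10;  out {4}∪{2}={2,4}
  n5('bcbcc'): parent n4 fail=9; on 'c' 9→2 → fail=11;  out ∅∪{3}={3}
  n6('bcbccb'): parent n5 fail=11; on 'b' 11→7 → fail=8;  out {0}∪∅={0}

Run:
i=0 'a': node 0→15
i=1 'b': node 15→16  → match P5@[0:1]
i=2 'a': node 16→15 (fail-walked)
i=3 'b': node 15→16  → match P5@[2:3]
i=4 'a': node 16→15 (fail-walked)
i=5 'c': node 15→7 (fail-walked)
i=6 'a': node 7→12
i=7 'd': node 12→10 (fail-walked)  → match P2@[7:7]
i=8 'd': node 10→10 (fail-walked)  → match P2@[8:8]
i=9 'c': node 10→19  → match P7@[8:9]
i=10 'd': node 19→10 (fail-walked)  → match P2@[10:10]
i=11 'a': node 10→15 (fail-walked)
i=12 'd': node 15→10 (fail-walked)  → match P2@[12:12]
i=13 'b': node 10→1 (fail-walked)
i=14 'd': node 1→17  → match P2@[14:14]
i=15 'c': node 17→18  → match P6@[13:15],P7@[14:15]
i=16 'b': node 18→8 (fail-walked)
i=17 'a': node 8→15 (fail-walked)
i=18 'b': node 15→16  → match P5@[17:18]
i=19 'c': node 16→2 (fail-walked)
i=20 'b': node 2→3
i=21 'c': node 3→4  → match P1@[19:21]
i=22 'c': node 4→5  → match P3@[20:22]
i=23 'b': node 5→6  → match P0@[18:23]
i=24 'b': node 6→1 (fail-walked)
i=25 'a': node 1→15 (fail-walked)
i=26 'a': node 15→15 (fail-walked)
i=27 'd': node 15→10 (fail-walked)  → match P2@[27:27]
i=28 'c': node 10→19  → match P7@[27:28]
i=29 'd': node 19→10 (fail-walked)  → match P2@[29:29]
i=30 'c': node 10→19  → match P7@[29:30]
i=31 'd': node 19→10 (fail-walked)  → match P2@[31:31]
i=32 'a': node 10→15 (fail-walked)
i=33 'b': node 15→16  → match P5@[32:33]
i=34 'c': node 16→2 (fail-walked)
i=35 'c': node 2→11  → match P3@[33:35]
i=36 'c': node 11→7 (fail-walked)
i=37 'a': node 7→12
i=38 'a': node 12→13
i=39 'd': node 13→14  → match P2@[39:39],P4@[36:39]
i=40 'b': node 14→1 (fail-walked)
i=41 'c': node 1→2
i=42 'b': node 2→3
i=43 'c': node 3→4  → match P1@[41:43]
i=44 'c': node 4→5  → match P3@[42:44]
i=45 'b': node 5→6  → match P0@[40:45]
i=46 'c': node 6→9 (fail-walked)  → match P1@[44:46]
i=47 'b': node 9→3 (fail-walked)
i=48 'c': node 3→4  → match P1@[46:48]
i=49 'd': node 4→10 (fail-walked)  → match P2@[49:49]
i=50 'a': node 10→15 (fail-walked)
i=51 'a': node 15→15 (fail-walked)
i=52 'b': node 15→16  → match P5@[51:52]
i=53 'b': node 16→1 (fail-walked)
i=54 'd': node 1→17  → match P2@[54:54]
i=55 'c': node 17→18  → match P6@[53:55],P7@[54:55]
i=56 'd': node 18→10 (fail-walked)  → match P2@[56:56]
i=57 'b': node 10→1 (fail-walked)
i=58 'c': node 1→2
i=59 'a': node 2→12 (fail-walked)
i=60 'a': node 12→13
i=61 'd': node 13→14  → match P2@[61:61],P4@[58:61]
i=62 'c': node 14→19 (fail-walked)  → match P7@[61:62]
i=63 'b': node 19→8 (fail-walked)
i=64 'c': node 8→9  → match P1@[62:64]
i=65 'b': node 9→3 (fail-walked)
i=66 'c': node 3→4  → match P1@[64:66]
i=67 'b': node 4→3 (fail-walked)
i=68 'd': node 3→17 (fail-walked)  → match P2@[68:68]
i=69 'c': node 17→18  → match P6@[67:69],P7@[68:69]
i=70 'a': node 18→12 (fail-walked)
i=71 'b': node 12→16 (fail-walked)  → match P5@[70:71]
i=72 'd': node 16→17 (fail-walked)  → match P2@[72:72]
i=73 'c': node 17→18  → match P6@[71:73],P7@[72:73]
i=74 'b': node 18→8 (fail-walked)
i=75 'c': node 8→9  → match P1@[73:75]

All matches (sorted): [[1,5],[3,5],[7,2],[8,2],[9,7],[10,2],[12,2],[14,2],[15,6],[15,7],[18,5],[21,1],[22,3],[23,0],[27,2],[28,7],[29,2],[30,7],[31,2],[33,5],[35,3],[39,2],[39,4],[43,1],[44,3],[45,0],[46,1],[48,1],[49,2],[52,5],[54,2],[55,6],[55,7],[56,2],[61,2],[61,4],[62,7],[64,1],[66,1],[68,2],[69,6],[69,7],[71,5],[72,2],[73,6],[73,7],[75,1]]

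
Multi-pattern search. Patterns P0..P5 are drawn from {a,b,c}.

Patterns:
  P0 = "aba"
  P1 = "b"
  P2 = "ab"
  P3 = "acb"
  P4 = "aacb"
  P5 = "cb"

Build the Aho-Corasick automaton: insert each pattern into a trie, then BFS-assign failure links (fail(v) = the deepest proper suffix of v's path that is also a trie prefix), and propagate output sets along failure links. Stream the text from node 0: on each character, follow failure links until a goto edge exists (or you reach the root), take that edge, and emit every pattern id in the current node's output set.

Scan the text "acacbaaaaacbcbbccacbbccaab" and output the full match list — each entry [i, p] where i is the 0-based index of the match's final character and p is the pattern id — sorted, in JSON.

Build:
Trie (insert patterns):
  0='ε' goto a→1 b→4 c→10
  1='a' goto a→7 b→2 c→5
  2='ab' goto a→3  [P2 ends]
  3='aba' goto ·  [P0 ends]
  4='b' goto ·  [P1 ends]
  5='ac' goto b→6
  6='acb' goto ·  [P3 ends]
  7='aa' goto c→8
  8='aac' goto b→9
  9='aacb' goto ·  [P4 ends]
  10='c' goto b→11
  11='cb' goto ·  [P5 ends]

Failure links (BFS by depth):
  fail(1) 'a': from fail(0)=0 chase 'a': 0 ⇒ 0;  out=∅∪out(0)=∅
  fail(4) 'b': from fail(0)=0 chase 'b': 0 ⇒ 0;  out={1}∪out(0)={1}
  fail(10) 'c': from fail(0)=0 chase 'c': 0 ⇒ 0;  out=∅∪out(0)=∅
  fail(2) 'ab': from fail(1)=0 chase 'b': 0 ⇒ 4;  out={2}∪out(4)={1,2}
  fail(5) 'ac': from fail(1)=0 chase 'c': 0 ⇒ 10;  out=∅∪out(10)=∅
  fail(7) 'aa': from fail(1)=0 chase 'a': 0 ⇒ 1;  out=∅∪out(1)=∅
  fail(11) 'cb': from fail(10)=0 chase 'b': 0 ⇒ 4;  out={5}∪out(4)={1,5}
  fail(3) 'aba': from fail(2)=4 chase 'a': 4→0 ⇒ 1;  out={0}∪out(1)={0}
  fail(6) 'acb': from fail(5)=10 chase 'b': 10 ⇒ 11;  out={3}∪out(11)={1,3,5}
  fail(8) 'aac': from fail(7)=1 chase 'c': 1 ⇒ 5;  out=∅∪out(5)=∅
  fail(9) 'aacb': from fail(8)=5 chase 'b': 5 ⇒ 6;  out={4}∪out(6)={1,3,4,5}

Run:
[0] read 'a'  n0⇒n1
[1] read 'c'  n1⇒n5
[2] read 'a'  n5⇒n1 (via fail)
[3] read 'c'  n1⇒n5
[4] read 'b'  n5⇒n6  emit P1@[4:4],P3@[2:4],P5@[3:4]
[5] read 'a'  n6⇒n1 (via fail)
[6] read 'a'  n1⇒n7
[7] read 'a'  n7⇒n7 (via fail)
[8] read 'a'  n7⇒n7 (via fail)
[9] read 'a'  n7⇒n7 (via fail)
[10] read 'c'  n7⇒n8
[11] read 'b'  n8⇒n9  emit P1@[11:11],P3@[9:11],P4@[8:11],P5@[10:11]
[12] read 'c'  n9⇒n10 (via fail)
[13] read 'b'  n10⇒n11  emit P1@[13:13],P5@[12:13]
[14] read 'b'  n11⇒n4 (via fail)  emit P1@[14:14]
[15] read 'c'  n4⇒n10 (via fail)
[16] read 'c'  n10⇒n10 (via fail)
[17] read 'a'  n10⇒n1 (via fail)
[18] read 'c'  n1⇒n5
[19] read 'b'  n5⇒n6  emit P1@[19:19],P3@[17:19],P5@[18:19]
[20] read 'b'  n6⇒n4 (via fail)  emit P1@[20:20]
[21] read 'c'  n4⇒n10 (via fail)
[22] read 'c'  n10⇒n10 (via fail)
[23] read 'a'  n10⇒n1 (via fail)
[24] read 'a'  n1⇒n7
[25] read 'b'  n7⇒n2 (via fail)  emit P1@[25:25],P2@[24:25]

All matches (sorted): [[4,1],[4,3],[4,5],[11,1],[11,3],[11,4],[11,5],[13,1],[13,5],[14,1],[19,1],[19,3],[19,5],[20,1],[25,1],[25,2]]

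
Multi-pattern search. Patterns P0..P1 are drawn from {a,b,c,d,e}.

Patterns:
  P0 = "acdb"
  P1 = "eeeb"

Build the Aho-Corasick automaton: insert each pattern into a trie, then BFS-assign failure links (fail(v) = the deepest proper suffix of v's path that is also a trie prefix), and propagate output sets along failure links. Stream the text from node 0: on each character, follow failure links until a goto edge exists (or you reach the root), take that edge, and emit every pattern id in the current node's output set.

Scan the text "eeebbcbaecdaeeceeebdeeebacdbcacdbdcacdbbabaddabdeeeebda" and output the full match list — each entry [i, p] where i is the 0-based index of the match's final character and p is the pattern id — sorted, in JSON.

Construct AC machine:
Trie nodes:
  n0 'ε': a→1 e→5
  n1 'a': c→2
  n2 'ac': d→3
  n3 'acd': b→4
  n4 'acdb': ·  ←P0
  n5 'e': e→6
  n6 'ee': e→7
  n7 'eee': b→8
  n8 'eeeb': ·  ←P1

BFS fail/out derivation:
  n1('a'): parent n0 fail=0; on 'a' 0 → fail=0;  out ∅∪∅=∅
  n5('e'): parent n0 fail=0; on 'e' 0 → fail=0;  out ∅∪∅=∅
  n2('ac'): parent n1 fail=0; on 'c' 0 → fail=0;  out ∅∪∅=∅
  n6('ee'): parent n5 fail=0; on 'e' 0 → fail=5;  out ∅∪∅=∅
  n3('acd'): parent n2 fail=0; on 'd' 0 → fail=0;  out ∅∪∅=∅
  n7('eee'): parent n6 fail=5; on 'e' 5 → fail=6;  out ∅∪∅=∅
  n4('acdb'): parent n3 fail=0; on 'b' 0 → fail=0;  out {0}∪∅={0}
  n8('eeeb'): parent n7 fail=6; on 'b' 6→5→0 → fail=0;  out {1}∪∅={1}

Run:
i=0 'e': node 0→5
i=1 'e': node 5→6
i=2 'e': node 6→7
i=3 'b': node 7→8  emit P1@[0:3]
i=4 'b': node 8→0 ·f
i=5 'c': node 0→0
i=6 'b': node 0→0
i=7 'a': node 0→1
i=8 'e': node 1→5 ·f
i=9 'c': node 5→0 ·f
i=10 'd': node 0→0
i=11 'a': node 0→1
i=12 'e': node 1→5 ·f
i=13 'e': node 5→6
i=14 'c': node 6→0 ·f
i=15 'e': node 0→5
i=16 'e': node 5→6
i=17 'e': node 6→7
i=18 'b': node 7→8  emit P1@[15:18]
i=19 'd': node 8→0 ·f
i=20 'e': node 0→5
i=21 'e': node 5→6
i=22 'e': node 6→7
i=23 'b': node 7→8  emit P1@[20:23]
i=24 'a': node 8→1 ·f
i=25 'c': node 1→2
i=26 'd': node 2→3
i=27 'b': node 3→4  emit P0@[24:27]
i=28 'c': node 4→0 ·f
i=29 'a': node 0→1
i=30 'c': node 1→2
i=31 'd': node 2→3
i=32 'b': node 3→4  emit P0@[29:32]
i=33 'd': node 4→0 ·f
i=34 'c': node 0→0
i=35 'a': node 0→1
i=36 'c': node 1→2
i=37 'd': node 2→3
i=38 'b': node 3→4  emit P0@[35:38]
i=39 'b': node 4→0 ·f
i=40 'a': node 0→1
i=41 'b': node 1→0 ·f
i=42 'a': node 0→1
i=43 'd': node 1→0 ·f
i=44 'd': node 0→0
i=45 'a': node 0→1
i=46 'b': node 1→0 ·f
i=47 'd': node 0→0
i=48 'e': node 0→5
i=49 'e': node 5→6
i=50 'e': node 6→7
i=51 'e': node 7→7 ·f
i=52 'b': node 7→8  emit P1@[49:52]
i=53 'd': node 8→0 ·f
i=54 'a': node 0→1

All matches (sorted): [[3,1],[18,1],[23,1],[27,0],[32,0],[38,0],[52,1]]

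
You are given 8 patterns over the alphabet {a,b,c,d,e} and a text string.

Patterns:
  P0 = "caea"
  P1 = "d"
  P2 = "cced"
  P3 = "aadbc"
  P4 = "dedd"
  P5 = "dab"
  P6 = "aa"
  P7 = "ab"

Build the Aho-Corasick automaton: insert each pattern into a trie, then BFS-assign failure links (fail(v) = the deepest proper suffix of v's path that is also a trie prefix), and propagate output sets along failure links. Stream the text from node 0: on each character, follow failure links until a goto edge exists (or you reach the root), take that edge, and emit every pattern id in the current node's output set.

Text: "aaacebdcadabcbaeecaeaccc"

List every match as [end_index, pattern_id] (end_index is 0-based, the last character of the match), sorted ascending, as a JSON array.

Build:
Trie (insert patterns):
  n0 'ε': a→9 c→1 d→5
  n1 'c': a→2 c→6
  n2 'ca': e→3
  n3 'cae': a→4
  n4 'caea': ·  [P0 ends]
  n5 'd': a→17 e→14  [P1 ends]
  n6 'cc': e→7
  n7 'cce': d→8
  n8 'cced': ·  [P2 ends]
  n9 'a': a→10 b→19
  n10 'aa': d→11  [P6 ends]
  n11 'aad': b→12
  n12 'aadb': c→13
  n13 'aadbc': ·  [P3 ends]
  n14 'de': d→15
  n15 'ded': d→16
  n16 'dedd': ·  [P4 ends]
  n17 'da': b→18
  n18 'dab': ·  [P5 ends]
  n19 'ab': ·  [P7 ends]

BFS fail/out derivation:
  fail(1) 'c': from fail(0)=0 chase 'c': 0 ⇒ 0;  out=∅∪out(0)=∅
  fail(5) 'd': from fail(0)=0 chase 'd': 0 ⇒ 0;  out={1}∪out(0)={1}
  fail(9) 'a': from fail(0)=0 chase 'a': 0 ⇒ 0;  out=∅∪out(0)=∅
  fail(2) 'ca': from fail(1)=0 chase 'a': 0 ⇒ 9;  out=∅∪out(9)=∅
  fail(6) 'cc': from fail(1)=0 chase 'c': 0 ⇒ 1;  out=∅∪out(1)=∅
  fail(10) 'aa': from fail(9)=0 chase 'a': 0 ⇒ 9;  out={6}∪out(9)={6}
  fail(14) 'de': from fail(5)=0 chase 'e': 0 ⇒ 0;  out=∅∪out(0)=∅
  fail(17) 'da': from fail(5)=0 chase 'a': 0 ⇒ 9;  out=∅∪out(9)=∅
  fail(19) 'ab': from fail(9)=0 chase 'b': 0 ⇒ 0;  out={7}∪out(0)={7}
  fail(3) 'cae': from fail(2)=9 chase 'e': 9→0 ⇒ 0;  out=∅∪out(0)=∅
  fail(7) 'cce': from fail(6)=1 chase 'e': 1→0 ⇒ 0;  out=∅∪out(0)=∅
  fail(11) 'aad': from fail(10)=9 chase 'd': 9→0 ⇒ 5;  out=∅∪out(5)={1}
  fail(15) 'ded': from fail(14)=0 chase 'd': 0 ⇒ 5;  out=∅∪out(5)={1}
  fail(18) 'dab': from fail(17)=9 chase 'b': 9 ⇒ 19;  out={5}∪out(19)={5,7}
  fail(4) 'caea': from fail(3)=0 chase 'a': 0 ⇒ 9;  out={0}∪out(9)={0}
  fail(8) 'cced': from fail(7)=0 chase 'd': 0 ⇒ 5;  out={2}∪out(5)={1,2}
  fail(12) 'aadb': from fail(11)=5 chase 'b': 5→0 ⇒ 0;  out=∅∪out(0)=∅
  fail(16) 'dedd': from fail(15)=5 chase 'd': 5→0 ⇒ 5;  out={4}∪out(5)={1,4}
  fail(13) 'aadbc': from fail(12)=0 chase 'c': 0 ⇒ 1;  out={3}∪out(1)={3}

Run:
[0] read 'a'  n0⇒n9
[1] read 'a'  n9⇒n10  emit P6@[0:1]
[2] read 'a'  n10⇒n10 ·f  emit P6@[1:2]
[3] read 'c'  n10⇒n1 ·f
[4] read 'e'  n1⇒n0 ·f
[5] read 'b'  n0⇒n0
[6] read 'd'  n0⇒n5  emit P1@[6:6]
[7] read 'c'  n5⇒n1 ·f
[8] read 'a'  n1⇒n2
[9] read 'd'  n2⇒n5 ·f  emit P1@[9:9]
[10] read 'a'  n5⇒n17
[11] read 'b'  n17⇒n18  emit P5@[9:11],P7@[10:11]
[12] read 'c'  n18⇒n1 ·f
[13] read 'b'  n1⇒n0 ·f
[14] read 'a'  n0⇒n9
[15] read 'e'  n9⇒n0 ·f
[16] read 'e'  n0⇒n0
[17] read 'c'  n0⇒n1
[18] read 'a'  n1⇒n2
[19] read 'e'  n2⇒n3
[20] read 'a'  n3⇒n4  emit P0@[17:20]
[21] read 'c'  n4⇒n1 ·f
[22] read 'c'  n1⇒n6
[23] read 'c'  n6⇒n6 ·f

Matches: [[1,6],[2,6],[6,1],[9,1],[11,5],[11,7],[20,0]]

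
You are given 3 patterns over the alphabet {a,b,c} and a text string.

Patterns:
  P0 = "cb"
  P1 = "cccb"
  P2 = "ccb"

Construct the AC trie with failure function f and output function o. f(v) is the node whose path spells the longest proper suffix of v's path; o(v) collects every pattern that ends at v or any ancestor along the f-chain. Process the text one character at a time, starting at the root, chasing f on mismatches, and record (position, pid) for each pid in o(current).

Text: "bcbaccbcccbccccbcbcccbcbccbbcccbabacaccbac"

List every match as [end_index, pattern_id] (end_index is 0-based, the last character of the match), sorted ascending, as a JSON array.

Build automaton:
Trie (insert patterns):
  0='ε' goto c→1
  1='c' goto b→2 c→3
  2='cb' goto ·  [P0 ends]
  3='cc' goto b→6 c→4
  4='ccc' goto b→5
  5='cccb' goto ·  [P1 ends]
  6='ccb' goto ·  [P2 ends]

BFS fail/out derivation:
  fail(1) 'c': from fail(0)=0 chase 'c': 0 ⇒ 0;  out=∅∪out(0)=∅
  fail(2) 'cb': from fail(1)=0 chase 'b': 0 ⇒ 0;  out={0}∪out(0)={0}
  fail(3) 'cc': from fail(1)=0 chase 'c': 0 ⇒ 1;  out=∅∪out(1)=∅
  fail(4) 'ccc': from fail(3)=1 chase 'c': 1 ⇒ 3;  out=∅∪out(3)=∅
  fail(6) 'ccb': from fail(3)=1 chase 'b': 1 ⇒ 2;  out={2}∪out(2)={0,2}
  fail(5) 'cccb': from fail(4)=3 chase 'b': 3 ⇒ 6;  out={1}∪out(6)={0,1,2}

Scan:
[0] read 'b'  n0⇒n0
[1] read 'c'  n0⇒n1
[2] read 'b'  n1⇒n2  ** P0@[1:2]
[3] read 'a'  n2⇒n0 ·f
[4] read 'c'  n0⇒n1
[5] read 'c'  n1⇒n3
[6] read 'b'  n3⇒n6  ** P0@[5:6],P2@[4:6]
[7] read 'c'  n6⇒n1 ·f
[8] read 'c'  n1⇒n3
[9] read 'c'  n3⇒n4
[10] read 'b'  n4⇒n5  ** P0@[9:10],P1@[7:10],P2@[8:10]
[11] read 'c'  n5⇒n1 ·f
[12] read 'c'  n1⇒n3
[13] read 'c'  n3⇒n4
[14] read 'c'  n4⇒n4 ·f
[15] read 'b'  n4⇒n5  ** P0@[14:15],P1@[12:15],P2@[13:15]
[16] read 'c'  n5⇒n1 ·f
[17] read 'b'  n1⇒n2  ** P0@[16:17]
[18] read 'c'  n2⇒n1 ·f
[19] read 'c'  n1⇒n3
[20] read 'c'  n3⇒n4
[21] read 'b'  n4⇒n5  ** P0@[20:21],P1@[18:21],P2@[19:21]
[22] read 'c'  n5⇒n1 ·f
[23] read 'b'  n1⇒n2  ** P0@[22:23]
[24] read 'c'  n2⇒n1 ·f
[25] read 'c'  n1⇒n3
[26] read 'b'  n3⇒n6  ** P0@[25:26],P2@[24:26]
[27] read 'b'  n6⇒n0 ·f
[28] read 'c'  n0⇒n1
[29] read 'c'  n1⇒n3
[30] read 'c'  n3⇒n4
[31] read 'b'  n4⇒n5  ** P0@[30:31],P1@[28:31],P2@[29:31]
[32] read 'a'  n5⇒n0 ·f
[33] read 'b'  n0⇒n0
[34] read 'a'  n0⇒n0
[35] read 'c'  n0⇒n1
[36] read 'a'  n1⇒n0 ·f
[37] read 'c'  n0⇒n1
[38] read 'c'  n1⇒n3
[39] read 'b'  n3⇒n6  ** P0@[38:39],P2@[37:39]
[40] read 'a'  n6⇒n0 ·f
[41] read 'c'  n0⇒n1

Matches: [[2,0],[6,0],[6,2],[10,0],[10,1],[10,2],[15,0],[15,1],[15,2],[17,0],[21,0],[21,1],[21,2],[23,0],[26,0],[26,2],[31,0],[31,1],[31,2],[39,0],[39,2]]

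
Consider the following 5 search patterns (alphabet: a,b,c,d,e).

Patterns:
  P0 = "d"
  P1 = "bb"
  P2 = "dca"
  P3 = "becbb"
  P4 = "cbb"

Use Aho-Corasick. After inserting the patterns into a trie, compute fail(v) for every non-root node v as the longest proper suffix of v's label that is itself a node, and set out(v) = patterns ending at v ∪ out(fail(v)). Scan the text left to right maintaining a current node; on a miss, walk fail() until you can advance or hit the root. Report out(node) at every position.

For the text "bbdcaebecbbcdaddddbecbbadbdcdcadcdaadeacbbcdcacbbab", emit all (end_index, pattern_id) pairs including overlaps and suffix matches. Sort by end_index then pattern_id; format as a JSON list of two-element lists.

Build:
Trie (insert patterns):
  0='ε' goto b→2 c→10 d→1
  1='d' goto c→4  ←P0
  2='b' goto b→3 e→6
  3='bb' goto ·  ←P1
  4='dc' goto a→5
  5='dca' goto ·  ←P2
  6='be' goto c→7
  7='bec' goto b→8
  8='becb' goto b→9
  9='becbb' goto ·  ←P3
  10='c' goto b→11
  11='cb' goto b→12
  12='cbb' goto ·  ←P4

BFS fail/out derivation:
  n1('d'): parent n0 fail=0; on 'd' 0 → fail=0;  out {0}∪∅={0}
  n2('b'): parent n0 fail=0; on 'b' 0 → fail=0;  out ∅∪∅=∅
  n10('c'): parent n0 fail=0; on 'c' 0 → fail=0;  out ∅∪∅=∅
  n3('bb'): parent n2 fail=0; on 'b' 0 → fail=2;  out {1}∪∅={1}
  n4('dc'): parent n1 fail=0; on 'c' 0 → fail=10;  out ∅∪∅=∅
  n6('be'): parent n2 fail=0; on 'e' 0 → fail=0;  out ∅∪∅=∅
  n11('cb'): parent n10 fail=0; on 'b' 0 → fail=2;  out ∅∪∅=∅
  n5('dca'): parent n4 fail=10; on 'a' 10→0 → fail=0;  out {2}∪∅={2}
  n7('bec'): parent n6 fail=0; on 'c' 0 → fail=10;  out ∅∪∅=∅
  n12('cbb'): parent n11 fail=2; on 'b' 2 → fail=3;  out {4}∪{1}={1,4}
  n8('becb'): parent n7 fail=10; on 'b' 10 → fail=11;  out ∅∪∅=∅
  n9('becbb'): parent n8 fail=11; on 'b' 11 → fail=12;  out {3}∪{1,4}={1,3,4}

Run:
pos 0 'b': at 2
pos 1 'b': at 3  → match P1@[0:1]
pos 2 'd': at 1 ·f  → match P0@[2:2]
pos 3 'c': at 4
pos 4 'a': at 5  → match P2@[2:4]
pos 5 'e': at 0 ·f
pos 6 'b': at 2
pos 7 'e': at 6
pos 8 'c': at 7
pos 9 'b': at 8
pos 10 'b': at 9  → match P1@[9:10],P3@[6:10],P4@[8:10]
pos 11 'c': at 10 ·f
pos 12 'd': at 1 ·f  → match P0@[12:12]
pos 13 'a': at 0 ·f
pos 14 'd': at 1  → match P0@[14:14]
pos 15 'd': at 1 ·f  → match P0@[15:15]
pos 16 'd': at 1 ·f  → match P0@[16:16]
pos 17 'd': at 1 ·f  → match P0@[17:17]
pos 18 'b': at 2 ·f
pos 19 'e': at 6
pos 20 'c': at 7
pos 21 'b': at 8
pos 22 'b': at 9  → match P1@[21:22],P3@[18:22],P4@[20:22]
pos 23 'a': at 0 ·f
pos 24 'd': at 1  → match P0@[24:24]
pos 25 'b': at 2 ·f
pos 26 'd': at 1 ·f  → match P0@[26:26]
pos 27 'c': at 4
pos 28 'd': at 1 ·f  → match P0@[28:28]
pos 29 'c': at 4
pos 30 'a': at 5  → match P2@[28:30]
pos 31 'd': at 1 ·f  → match P0@[31:31]
pos 32 'c': at 4
pos 33 'd': at 1 ·f  → match P0@[33:33]
pos 34 'a': at 0 ·f
pos 35 'a': at 0
pos 36 'd': at 1  → match P0@[36:36]
pos 37 'e': at 0 ·f
pos 38 'a': at 0
pos 39 'c': at 10
pos 40 'b': at 11
pos 41 'b': at 12  → match P1@[40:41],P4@[39:41]
pos 42 'c': at 10 ·f
pos 43 'd': at 1 ·f  → match P0@[43:43]
pos 44 'c': at 4
pos 45 'a': at 5  → match P2@[43:45]
pos 46 'c': at 10 ·f
pos 47 'b': at 11
pos 48 'b': at 12  → match P1@[47:48],P4@[46:48]
pos 49 'a': at 0 ·f
pos 50 'b': at 2

Result: [[1,1],[2,0],[4,2],[10,1],[10,3],[10,4],[12,0],[14,0],[15,0],[16,0],[17,0],[22,1],[22,3],[22,4],[24,0],[26,0],[28,0],[30,2],[31,0],[33,0],[36,0],[41,1],[41,4],[43,0],[45,2],[48,1],[48,4]]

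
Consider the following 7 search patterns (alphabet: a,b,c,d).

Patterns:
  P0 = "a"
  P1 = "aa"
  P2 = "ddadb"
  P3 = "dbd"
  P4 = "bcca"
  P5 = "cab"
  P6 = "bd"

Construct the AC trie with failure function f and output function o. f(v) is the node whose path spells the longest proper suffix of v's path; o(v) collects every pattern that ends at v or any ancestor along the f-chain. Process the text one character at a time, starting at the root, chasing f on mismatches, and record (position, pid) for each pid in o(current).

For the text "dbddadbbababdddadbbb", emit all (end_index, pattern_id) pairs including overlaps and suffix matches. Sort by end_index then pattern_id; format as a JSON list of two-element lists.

Build:
Trie (insert patterns):
  n0 'ε': a→1 b→10 c→14 d→3
  n1 'a': a→2  [P0 ends]
  n2 'aa': ·  [P1 ends]
  n3 'd': b→8 d→4
  n4 'dd': a→5
  n5 'dda': d→6
  n6 'ddad': b→7
  n7 'ddadb': ·  [P2 ends]
  n8 'db': d→9
  n9 'dbd': ·  [P3 ends]
  n10 'b': c→11 d→17
  n11 'bc': c→12
  n12 'bcc': a→13
  n13 'bcca': ·  [P4 ends]
  n14 'c': a→15
  n15 'ca': b→16
  n16 'cab': ·  [P5 ends]
  n17 'bd': ·  [P6 ends]

Failure links (BFS by depth):
  n1('a'): parent n0 fail=0; on 'a' 0 → fail=0;  out {0}∪∅={0}
  n3('d'): parent n0 fail=0; on 'd' 0 → fail=0;  out ∅∪∅=∅
  n10('b'): parent n0 fail=0; on 'b' 0 → fail=0;  out ∅∪∅=∅
  n14('c'): parent n0 fail=0; on 'c' 0 → fail=0;  out ∅∪∅=∅
  n2('aa'): parent n1 fail=0; on 'a' 0 → fail=1;  out {1}∪{0}={0,1}
  n4('dd'): parent n3 fail=0; on 'd' 0 → fail=3;  out ∅∪∅=∅
  n8('db'): parent n3 fail=0; on 'b' 0 → fail=10;  out ∅∪∅=∅
  n11('bc'): parent n10 fail=0; on 'c' 0 → fail=14;  out ∅∪∅=∅
  n15('ca'): parent n14 fail=0; on 'a' 0 → fail=1;  out ∅∪{0}={0}
  n17('bd'): parent n10 fail=0; on 'd' 0 → fail=3;  out {6}∪∅={6}
  n5('dda'): parent n4 fail=3; on 'a' 3→0 → fail=1;  out ∅∪{0}={0}
  n9('dbd'): parent n8 fail=10; on 'd' 10 → fail=17;  out {3}∪{6}={3,6}
  n12('bcc'): parent n11 fail=14; on 'c' 14→0 → fail=14;  out ∅∪∅=∅
  n16('cab'): parent n15 fail=1; on 'b' 1→0 → fail=10;  out {5}∪∅={5}
  n6('ddad'): parent n5 fail=1; on 'd' 1→0 → fail=3;  out ∅∪∅=∅
  n13('bcca'): parent n12 fail=14; on 'a' 14 → fail=15;  out {4}∪{0}={0,4}
  n7('ddadb'): parent n6 fail=3; on 'b' 3 → fail=8;  out {2}∪∅={2}

Text stream:
[0] read 'd'  n0⇒n3
[1] read 'b'  n3⇒n8
[2] read 'd'  n8⇒n9  ** P3@[0:2],P6@[1:2]
[3] read 'd'  n9⇒n4 ·f
[4] read 'a'  n4⇒n5  ** P0@[4:4]
[5] read 'd'  n5⇒n6
[6] read 'b'  n6⇒n7  ** P2@[2:6]
[7] read 'b'  n7⇒n10 ·f
[8] read 'a'  n10⇒n1 ·f  ** P0@[8:8]
[9] read 'b'  n1⇒n10 ·f
[10] read 'a'  n10⇒n1 ·f  ** P0@[10:10]
[11] read 'b'  n1⇒n10 ·f
[12] read 'd'  n10⇒n17  ** P6@[11:12]
[13] read 'd'  n17⇒n4 ·f
[14] read 'd'  n4⇒n4 ·f
[15] read 'a'  n4⇒n5  ** P0@[15:15]
[16] read 'd'  n5⇒n6
[17] read 'b'  n6⇒n7  ** P2@[13:17]
[18] read 'b'  n7⇒n10 ·f
[19] read 'b'  n10⇒n10 ·f

All matches (sorted): [[2,3],[2,6],[4,0],[6,2],[8,0],[10,0],[12,6],[15,0],[17,2]]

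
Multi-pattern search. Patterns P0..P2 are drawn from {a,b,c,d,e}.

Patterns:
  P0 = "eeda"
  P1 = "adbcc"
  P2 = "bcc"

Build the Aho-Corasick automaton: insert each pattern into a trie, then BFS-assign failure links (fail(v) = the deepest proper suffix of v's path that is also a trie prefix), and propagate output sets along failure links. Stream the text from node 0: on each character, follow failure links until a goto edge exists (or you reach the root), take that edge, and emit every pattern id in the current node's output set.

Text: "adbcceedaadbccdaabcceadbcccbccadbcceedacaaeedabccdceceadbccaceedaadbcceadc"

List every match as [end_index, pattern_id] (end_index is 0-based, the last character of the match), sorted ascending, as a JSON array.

Construct AC machine:
Trie (insert patterns):
  n0 'ε': a→5 b→10 e→1
  n1 'e': e→2
  n2 'ee': d→3
  n3 'eed': a→4
  n4 'eeda': ·  [P0 ends]
  n5 'a': d→6
  n6 'ad': b→7
  n7 'adb': c→8
  n8 'adbc': c→9
  n9 'adbcc': ·  [P1 ends]
  n10 'b': c→11
  n11 'bc': c→12
  n12 'bcc': ·  [P2 ends]

Failure links (BFS by depth):
  fail(1) 'e': from fail(0)=0 chase 'e': 0 ⇒ 0;  out=∅∪out(0)=∅
  fail(5) 'a': from fail(0)=0 chase 'a': 0 ⇒ 0;  out=∅∪out(0)=∅
  fail(10) 'b': from fail(0)=0 chase 'b': 0 ⇒ 0;  out=∅∪out(0)=∅
  fail(2) 'ee': from fail(1)=0 chase 'e': 0 ⇒ 1;  out=∅∪out(1)=∅
  fail(6) 'ad': from fail(5)=0 chase 'd': 0 ⇒ 0;  out=∅∪out(0)=∅
  fail(11) 'bc': from fail(10)=0 chase 'c': 0 ⇒ 0;  out=∅∪out(0)=∅
  fail(3) 'eed': from fail(2)=1 chase 'd': 1→0 ⇒ 0;  out=∅∪out(0)=∅
  fail(7) 'adb': from fail(6)=0 chase 'b': 0 ⇒ 10;  out=∅∪out(10)=∅
  fail(12) 'bcc': from fail(11)=0 chase 'c': 0 ⇒ 0;  out={2}∪out(0)={2}
  fail(4) 'eeda': from fail(3)=0 chase 'a': 0 ⇒ 5;  out={0}∪out(5)={0}
  fail(8) 'adbc': from fail(7)=10 chase 'c': 10 ⇒ 11;  out=∅∪out(11)=∅
  fail(9) 'adbcc': from fail(8)=11 chase 'c': 11 ⇒ 12;  out={1}∪out(12)={1,2}

Scan:
i=0 'a': node 0→5
i=1 'd': node 5→6
i=2 'b': node 6→7
i=3 'c': node 7→8
i=4 'c': node 8→9  ** P1@[0:4],P2@[2:4]
i=5 'e': node 9→1 (via fail)
i=6 'e': node 1→2
i=7 'd': node 2→3
i=8 'a': node 3→4  ** P0@[5:8]
i=9 'a': node 4→5 (via fail)
i=10 'd': node 5→6
i=11 'b': node 6→7
i=12 'c': node 7→8
i=13 'c': node 8→9  ** P1@[9:13],P2@[11:13]
i=14 'd': node 9→0 (via fail)
i=15 'a': node 0→5
i=16 'a': node 5→5 (via fail)
i=17 'b': node 5→10 (via fail)
i=18 'c': node 10→11
i=19 'c': node 11→12  ** P2@[17:19]
i=20 'e': node 12→1 (via fail)
i=21 'a': node 1→5 (via fail)
i=22 'd': node 5→6
i=23 'b': node 6→7
i=24 'c': node 7→8
i=25 'c': node 8→9  ** P1@[21:25],P2@[23:25]
i=26 'c': node 9→0 (via fail)
i=27 'b': node 0→10
i=28 'c': node 10→11
i=29 'c': node 11→12  ** P2@[27:29]
i=30 'a': node 12→5 (via fail)
i=31 'd': node 5→6
i=32 'b': node 6→7
i=33 'c': node 7→8
i=34 'c': node 8→9  ** P1@[30:34],P2@[32:34]
i=35 'e': node 9→1 (via fail)
i=36 'e': node 1→2
i=37 'd': node 2→3
i=38 'a': node 3→4  ** P0@[35:38]
i=39 'c': node 4→0 (via fail)
i=40 'a': node 0→5
i=41 'a': node 5→5 (via fail)
i=42 'e': node 5→1 (via fail)
i=43 'e': node 1→2
i=44 'd': node 2→3
i=45 'a': node 3→4  ** P0@[42:45]
i=46 'b': node 4→10 (via fail)
i=47 'c': node 10→11
i=48 'c': node 11→12  ** P2@[46:48]
i=49 'd': node 12→0 (via fail)
i=50 'c': node 0→0
i=51 'e': node 0→1
i=52 'c': node 1→0 (via fail)
i=53 'e': node 0→1
i=54 'a': node 1→5 (via fail)
i=55 'd': node 5→6
i=56 'b': node 6→7
i=57 'c': node 7→8
i=58 'c': node 8→9  ** P1@[54:58],P2@[56:58]
i=59 'a': node 9→5 (via fail)
i=60 'c': node 5→0 (via fail)
i=61 'e': node 0→1
i=62 'e': node 1→2
i=63 'd': node 2→3
i=64 'a': node 3→4  ** P0@[61:64]
i=65 'a': node 4→5 (via fail)
i=66 'd': node 5→6
i=67 'b': node 6→7
i=68 'c': node 7→8
i=69 'c': node 8→9  ** P1@[65:69],P2@[67:69]
i=70 'e': node 9→1 (via fail)
i=71 'a': node 1→5 (via fail)
i=72 'd': node 5→6
i=73 'c': node 6→0 (via fail)

Result: [[4,1],[4,2],[8,0],[13,1],[13,2],[19,2],[25,1],[25,2],[29,2],[34,1],[34,2],[38,0],[45,0],[48,2],[58,1],[58,2],[64,0],[69,1],[69,2]]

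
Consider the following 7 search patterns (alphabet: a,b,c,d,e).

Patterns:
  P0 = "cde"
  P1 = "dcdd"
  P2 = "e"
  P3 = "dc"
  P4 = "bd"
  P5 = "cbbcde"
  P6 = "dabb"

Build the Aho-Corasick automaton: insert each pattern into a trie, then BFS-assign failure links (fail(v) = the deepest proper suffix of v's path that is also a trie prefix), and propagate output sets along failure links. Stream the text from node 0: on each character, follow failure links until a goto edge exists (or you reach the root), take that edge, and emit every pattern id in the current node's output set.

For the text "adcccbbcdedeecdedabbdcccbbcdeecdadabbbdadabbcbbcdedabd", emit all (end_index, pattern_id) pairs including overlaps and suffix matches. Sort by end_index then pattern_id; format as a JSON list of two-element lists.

Build:
Trie nodes:
  n0 'ε': b→9 c→1 d→4 e→8
  n1 'c': b→11 d→2
  n2 'cd': e→3
  n3 'cde': ·  [P0 ends]
  n4 'd': a→16 c→5
  n5 'dc': d→6  [P3 ends]
  n6 'dcd': d→7
  n7 'dcdd': ·  [P1 ends]
  n8 'e': ·  [P2 ends]
  n9 'b': d→10
  n10 'bd': ·  [P4 ends]
  n11 'cb': b→12
  n12 'cbb': c→13
  n13 'cbbc': d→14
  n14 'cbbcd': e→15
  n15 'cbbcde': ·  [P5 ends]
  n16 'da': b→17
  n17 'dab': b→18
  n18 'dabb': ·  [P6 ends]

Failure links (BFS by depth):
  fail(1) 'c': from fail(0)=0 chase 'c': 0 ⇒ 0;  out=∅∪out(0)=∅
  fail(4) 'd': from fail(0)=0 chase 'd': 0 ⇒ 0;  out=∅∪out(0)=∅
  fail(8) 'e': from fail(0)=0 chase 'e': 0 ⇒ 0;  out={2}∪out(0)={2}
  fail(9) 'b': from fail(0)=0 chase 'b': 0 ⇒ 0;  out=∅∪out(0)=∅
  fail(2) 'cd': from fail(1)=0 chase 'd': 0 ⇒ 4;  out=∅∪out(4)=∅
  fail(5) 'dc': from fail(4)=0 chase 'c': 0 ⇒ 1;  out={3}∪out(1)={3}
  fail(10) 'bd': from fail(9)=0 chase 'd': 0 ⇒ 4;  out={4}∪out(4)={4}
  fail(11) 'cb': from fail(1)=0 chase 'b': 0 ⇒ 9;  out=∅∪out(9)=∅
  fail(16) 'da': from fail(4)=0 chase 'a': 0 ⇒ 0;  out=∅∪out(0)=∅
  fail(3) 'cde': from fail(2)=4 chase 'e': 4→0 ⇒ 8;  out={0}∪out(8)={0,2}
  fail(6) 'dcd': from fail(5)=1 chase 'd': 1 ⇒ 2;  out=∅∪out(2)=∅
  fail(12) 'cbb': from fail(11)=9 chase 'b': 9→0 ⇒ 9;  out=∅∪out(9)=∅
  fail(17) 'dab': from fail(16)=0 chase 'b': 0 ⇒ 9;  out=∅∪out(9)=∅
  fail(7) 'dcdd': from fail(6)=2 chase 'd': 2→4→0 ⇒ 4;  out={1}∪out(4)={1}
  fail(13) 'cbbc': from fail(12)=9 chase 'c': 9→0 ⇒ 1;  out=∅∪out(1)=∅
  fail(18) 'dabb': from fail(17)=9 chase 'b': 9→0 ⇒ 9;  out={6}∪out(9)={6}
  fail(14) 'cbbcd': from fail(13)=1 chase 'd': 1 ⇒ 2;  out=∅∪out(2)=∅
  fail(15) 'cbbcde': from fail(14)=2 chase 'e': 2 ⇒ 3;  out={5}∪out(3)={0,2,5}

Scan:
[0] read 'a'  n0⇒n0
[1] read 'd'  n0⇒n4
[2] read 'c'  n4⇒n5  → match P3@[1:2]
[3] read 'c'  n5⇒n1 ·f
[4] read 'c'  n1⇒n1 ·f
[5] read 'b'  n1⇒n11
[6] read 'b'  n11⇒n12
[7] read 'c'  n12⇒n13
[8] read 'd'  n13⇒n14
[9] read 'e'  n14⇒n15  → match P0@[7:9],P2@[9:9],P5@[4:9]
[10] read 'd'  n15⇒n4 ·f
[11] read 'e'  n4⇒n8 ·f  → match P2@[11:11]
[12] read 'e'  n8⇒n8 ·f  → match P2@[12:12]
[13] read 'c'  n8⇒n1 ·f
[14] read 'd'  n1⇒n2
[15] read 'e'  n2⇒n3  → match P0@[13:15],P2@[15:15]
[16] read 'd'  n3⇒n4 ·f
[17] read 'a'  n4⇒n16
[18] read 'b'  n16⇒n17
[19] read 'b'  n17⇒n18  → match P6@[16:19]
[20] read 'd'  n18⇒n10 ·f  → match P4@[19:20]
[21] read 'c'  n10⇒n5 ·f  → match P3@[20:21]
[22] read 'c'  n5⇒n1 ·f
[23] read 'c'  n1⇒n1 ·f
[24] read 'b'  n1⇒n11
[25] read 'b'  n11⇒n12
[26] read 'c'  n12⇒n13
[27] read 'd'  n13⇒n14
[28] read 'e'  n14⇒n15  → match P0@[26:28],P2@[28:28],P5@[23:28]
[29] read 'e'  n15⇒n8 ·f  → match P2@[29:29]
[30] read 'c'  n8⇒n1 ·f
[31] read 'd'  n1⇒n2
[32] read 'a'  n2⇒n16 ·f
[33] read 'd'  n16⇒n4 ·f
[34] read 'a'  n4⇒n16
[35] read 'b'  n16⇒n17
[36] read 'b'  n17⇒n18  → match P6@[33:36]
[37] read 'b'  n18⇒n9 ·f
[38] read 'd'  n9⇒n10  → match P4@[37:38]
[39] read 'a'  n10⇒n16 ·f
[40] read 'd'  n16⇒n4 ·f
[41] read 'a'  n4⇒n16
[42] read 'b'  n16⇒n17
[43] read 'b'  n17⇒n18  → match P6@[40:43]
[44] read 'c'  n18⇒n1 ·f
[45] read 'b'  n1⇒n11
[46] read 'b'  n11⇒n12
[47] read 'c'  n12⇒n13
[48] read 'd'  n13⇒n14
[49] read 'e'  n14⇒n15  → match P0@[47:49],P2@[49:49],P5@[44:49]
[50] read 'd'  n15⇒n4 ·f
[51] read 'a'  n4⇒n16
[52] read 'b'  n16⇒n17
[53] read 'd'  n17⇒n10 ·f  → match P4@[52:53]

Result: [[2,3],[9,0],[9,2],[9,5],[11,2],[12,2],[15,0],[15,2],[19,6],[20,4],[21,3],[28,0],[28,2],[28,5],[29,2],[36,6],[38,4],[43,6],[49,0],[49,2],[49,5],[53,4]]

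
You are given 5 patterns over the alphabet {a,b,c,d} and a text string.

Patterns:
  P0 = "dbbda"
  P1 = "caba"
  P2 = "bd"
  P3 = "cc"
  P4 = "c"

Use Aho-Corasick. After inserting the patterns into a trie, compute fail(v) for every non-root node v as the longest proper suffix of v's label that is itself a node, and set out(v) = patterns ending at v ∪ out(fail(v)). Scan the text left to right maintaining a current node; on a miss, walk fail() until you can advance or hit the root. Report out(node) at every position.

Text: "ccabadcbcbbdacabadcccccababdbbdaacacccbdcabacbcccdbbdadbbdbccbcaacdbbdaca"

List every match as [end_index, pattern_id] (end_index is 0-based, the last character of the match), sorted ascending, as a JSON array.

Build:
Trie (insert patterns):
  0='ε' goto b→10 c→6 d→1
  1='d' goto b→2
  2='db' goto b→3
  3='dbb' goto d→4
  4='dbbd' goto a→5
  5='dbbda' goto ·  [P0 ends]
  6='c' goto a→7 c→12  [P4 ends]
  7='ca' goto b→8
  8='cab' goto a→9
  9='caba' goto ·  [P1 ends]
  10='b' goto d→11
  11='bd' goto ·  [P2 ends]
  12='cc' goto ·  [P3 ends]

BFS fail/out derivation:
  n1('d'): parent n0 fail=0; on 'd' 0 → fail=0;  out ∅∪∅=∅
  n6('c'): parent n0 fail=0; on 'c' 0 → fail=0;  out {4}∪∅={4}
  n10('b'): parent n0 fail=0; on 'b' 0 → fail=0;  out ∅∪∅=∅
  n2('db'): parent n1 fail=0; on 'b' 0 → fail=10;  out ∅∪∅=∅
  n7('ca'): parent n6 fail=0; on 'a' 0 → fail=0;  out ∅∪∅=∅
  n11('bd'): parent n10 fail=0; on 'd' 0 → fail=1;  out {2}∪∅={2}
  n12('cc'): parent n6 fail=0; on 'c' 0 → fail=6;  out {3}∪{4}={3,4}
  n3('dbb'): parent n2 fail=10; on 'b' 10→0 → fail=10;  out ∅∪∅=∅
  n8('cab'): parent n7 fail=0; on 'b' 0 → fail=10;  out ∅∪∅=∅
  n4('dbbd'): parent n3 fail=10; on 'd' 10 → fail=11;  out ∅∪{2}={2}
  n9('caba'): parent n8 fail=10; on 'a' 10→0 → fail=0;  out {1}∪∅={1}
  n5('dbbda'): parent n4 fail=11; on 'a' 11→1→0 → fail=0;  out {0}∪∅={0}

Scan:
[0] read 'c'  n0⇒n6  emit P4@[0:0]
[1] read 'c'  n6⇒n12  emit P3@[0:1],P4@[1:1]
[2] read 'a'  n12⇒n7 (via fail)
[3] read 'b'  n7⇒n8
[4] read 'a'  n8⇒n9  emit P1@[1:4]
[5] read 'd'  n9⇒n1 (via fail)
[6] read 'c'  n1⇒n6 (via fail)  emit P4@[6:6]
[7] read 'b'  n6⇒n10 (via fail)
[8] read 'c'  n10⇒n6 (via fail)  emit P4@[8:8]
[9] read 'b'  n6⇒n10 (via fail)
[10] read 'b'  n10⇒n10 (via fail)
[11] read 'd'  n10⇒n11  emit P2@[10:11]
[12] read 'a'  n11⇒n0 (via fail)
[13] read 'c'  n0⇒n6  emit P4@[13:13]
[14] read 'a'  n6⇒n7
[15] read 'b'  n7⇒n8
[16] read 'a'  n8⇒n9  emit P1@[13:16]
[17] read 'd'  n9⇒n1 (via fail)
[18] read 'c'  n1⇒n6 (via fail)  emit P4@[18:18]
[19] read 'c'  n6⇒n12  emit P3@[18:19],P4@[19:19]
[20] read 'c'  n12⇒n12 (via fail)  emit P3@[19:20],P4@[20:20]
[21] read 'c'  n12⇒n12 (via fail)  emit P3@[20:21],P4@[21:21]
[22] read 'c'  n12⇒n12 (via fail)  emit P3@[21:22],P4@[22:22]
[23] read 'a'  n12⇒n7 (via fail)
[24] read 'b'  n7⇒n8
[25] read 'a'  n8⇒n9  emit P1@[22:25]
[26] read 'b'  n9⇒n10 (via fail)
[27] read 'd'  n10⇒n11  emit P2@[26:27]
[28] read 'b'  n11⇒n2 (via fail)
[29] read 'b'  n2⇒n3
[30] read 'd'  n3⇒n4  emit P2@[29:30]
[31] read 'a'  n4⇒n5  emit P0@[27:31]
[32] read 'a'  n5⇒n0 (via fail)
[33] read 'c'  n0⇒n6  emit P4@[33:33]
[34] read 'a'  n6⇒n7
[35] read 'c'  n7⇒n6 (via fail)  emit P4@[35:35]
[36] read 'c'  n6⇒n12  emit P3@[35:36],P4@[36:36]
[37] read 'c'  n12⇒n12 (via fail)  emit P3@[36:37],P4@[37:37]
[38] read 'b'  n12⇒n10 (via fail)
[39] read 'd'  n10⇒n11  emit P2@[38:39]
[40] read 'c'  n11⇒n6 (via fail)  emit P4@[40:40]
[41] read 'a'  n6⇒n7
[42] read 'b'  n7⇒n8
[43] read 'a'  n8⇒n9  emit P1@[40:43]
[44] read 'c'  n9⇒n6 (via fail)  emit P4@[44:44]
[45] read 'b'  n6⇒n10 (via fail)
[46] read 'c'  n10⇒n6 (via fail)  emit P4@[46:46]
[47] read 'c'  n6⇒n12  emit P3@[46:47],P4@[47:47]
[48] read 'c'  n12⇒n12 (via fail)  emit P3@[47:48],P4@[48:48]
[49] read 'd'  n12⇒n1 (via fail)
[50] read 'b'  n1⇒n2
[51] read 'b'  n2⇒n3
[52] read 'd'  n3⇒n4  emit P2@[51:52]
[53] read 'a'  n4⇒n5  emit P0@[49:53]
[54] read 'd'  n5⇒n1 (via fail)
[55] read 'b'  n1⇒n2
[56] read 'b'  n2⇒n3
[57] read 'd'  n3⇒n4  emit P2@[56:57]
[58] read 'b'  n4⇒n2 (via fail)
[59] read 'c'  n2⇒n6 (via fail)  emit P4@[59:59]
[60] read 'c'  n6⇒n12  emit P3@[59:60],P4@[60:60]
[61] read 'b'  n12⇒n10 (via fail)
[62] read 'c'  n10⇒n6 (via fail)  emit P4@[62:62]
[63] read 'a'  n6⇒n7
[64] read 'a'  n7⇒n0 (via fail)
[65] read 'c'  n0⇒n6  emit P4@[65:65]
[66] read 'd'  n6⇒n1 (via fail)
[67] read 'b'  n1⇒n2
[68] read 'b'  n2⇒n3
[69] read 'd'  n3⇒n4  emit P2@[68:69]
[70] read 'a'  n4⇒n5  emit P0@[66:70]
[71] read 'c'  n5⇒n6 (via fail)  emit P4@[71:71]
[72] read 'a'  n6⇒n7

All matches (sorted): [[0,4],[1,3],[1,4],[4,1],[6,4],[8,4],[11,2],[13,4],[16,1],[18,4],[19,3],[19,4],[20,3],[20,4],[21,3],[21,4],[22,3],[22,4],[25,1],[27,2],[30,2],[31,0],[33,4],[35,4],[36,3],[36,4],[37,3],[37,4],[39,2],[40,4],[43,1],[44,4],[46,4],[47,3],[47,4],[48,3],[48,4],[52,2],[53,0],[57,2],[59,4],[60,3],[60,4],[62,4],[65,4],[69,2],[70,0],[71,4]]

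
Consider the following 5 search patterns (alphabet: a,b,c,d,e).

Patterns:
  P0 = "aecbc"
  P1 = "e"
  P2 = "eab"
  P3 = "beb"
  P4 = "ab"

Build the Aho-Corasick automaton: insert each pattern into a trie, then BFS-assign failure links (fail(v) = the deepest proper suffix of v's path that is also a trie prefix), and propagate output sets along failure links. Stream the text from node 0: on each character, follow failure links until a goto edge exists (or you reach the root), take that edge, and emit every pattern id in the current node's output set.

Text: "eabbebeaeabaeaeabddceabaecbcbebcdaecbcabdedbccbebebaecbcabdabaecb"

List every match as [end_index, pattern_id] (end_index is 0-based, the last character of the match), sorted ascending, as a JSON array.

Construct AC machine:
Trie (insert patterns):
  n0 'ε': a→1 b→9 e→6
  n1 'a': b→12 e→2
  n2 'ae': c→3
  n3 'aec': b→4
  n4 'aecb': c→5
  n5 'aecbc': ·  ←P0
  n6 'e': a→7  ←P1
  n7 'ea': b→8
  n8 'eab': ·  ←P2
  n9 'b': e→10
  n10 'be': b→11
  n11 'beb': ·  ←P3
  n12 'ab': ·  ←P4

BFS fail/out derivation:
  fail(1) 'a': from fail(0)=0 chase 'a': 0 ⇒ 0;  out=∅∪out(0)=∅
  fail(6) 'e': from fail(0)=0 chase 'e': 0 ⇒ 0;  out={1}∪out(0)={1}
  fail(9) 'b': from fail(0)=0 chase 'b': 0 ⇒ 0;  out=∅∪out(0)=∅
  fail(2) 'ae': from fail(1)=0 chase 'e': 0 ⇒ 6;  out=∅∪out(6)={1}
  fail(7) 'ea': from fail(6)=0 chase 'a': 0 ⇒ 1;  out=∅∪out(1)=∅
  fail(10) 'be': from fail(9)=0 chase 'e': 0 ⇒ 6;  out=∅∪out(6)={1}
  fail(12) 'ab': from fail(1)=0 chase 'b': 0 ⇒ 9;  out={4}∪out(9)={4}
  fail(3) 'aec': from fail(2)=6 chase 'c': 6→0 ⇒ 0;  out=∅∪out(0)=∅
  fail(8) 'eab': from fail(7)=1 chase 'b': 1 ⇒ 12;  out={2}∪out(12)={2,4}
  fail(11) 'beb': from fail(10)=6 chase 'b': 6→0 ⇒ 9;  out={3}∪out(9)={3}
  fail(4) 'aecb': from fail(3)=0 chase 'b': 0 ⇒ 9;  out=∅∪out(9)=∅
  fail(5) 'aecbc': from fail(4)=9 chase 'c': 9→0 ⇒ 0;  out={0}∪out(0)={0}

Scan:
i=0 'e': node 0→6  ** P1@[0:0]
i=1 'a': node 6→7
i=2 'b': node 7→8  ** P2@[0:2],P4@[1:2]
i=3 'b': node 8→9 (via fail)
i=4 'e': node 9→10  ** P1@[4:4]
i=5 'b': node 10→11  ** P3@[3:5]
i=6 'e': node 11→10 (via fail)  ** P1@[6:6]
i=7 'a': node 10→7 (via fail)
i=8 'e': node 7→2 (via fail)  ** P1@[8:8]
i=9 'a': node 2→7 (via fail)
i=10 'b': node 7→8  ** P2@[8:10],P4@[9:10]
i=11 'a': node 8→1 (via fail)
i=12 'e': node 1→2  ** P1@[12:12]
i=13 'a': node 2→7 (via fail)
i=14 'e': node 7→2 (via fail)  ** P1@[14:14]
i=15 'a': node 2→7 (via fail)
i=16 'b': node 7→8  ** P2@[14:16],P4@[15:16]
i=17 'd': node 8→0 (via fail)
i=18 'd': node 0→0
i=19 'c': node 0→0
i=20 'e': node 0→6  ** P1@[20:20]
i=21 'a': node 6→7
i=22 'b': node 7→8  ** P2@[20:22],P4@[21:22]
i=23 'a': node 8→1 (via fail)
i=24 'e': node 1→2  ** P1@[24:24]
i=25 'c': node 2→3
i=26 'b': node 3→4
i=27 'c': node 4→5  ** P0@[23:27]
i=28 'b': node 5→9 (via fail)
i=29 'e': node 9→10  ** P1@[29:29]
i=30 'b': node 10→11  ** P3@[28:30]
i=31 'c': node 11→0 (via fail)
i=32 'd': node 0→0
i=33 'a': node 0→1
i=34 'e': node 1→2  ** P1@[34:34]
i=35 'c': node 2→3
i=36 'b': node 3→4
i=37 'c': node 4→5  ** P0@[33:37]
i=38 'a': node 5→1 (via fail)
i=39 'b': node 1→12  ** P4@[38:39]
i=40 'd': node 12→0 (via fail)
i=41 'e': node 0→6  ** P1@[41:41]
i=42 'd': node 6→0 (via fail)
i=43 'b': node 0→9
i=44 'c': node 9→0 (via fail)
i=45 'c': node 0→0
i=46 'b': node 0→9
i=47 'e': node 9→10  ** P1@[47:47]
i=48 'b': node 10→11  ** P3@[46:48]
i=49 'e': node 11→10 (via fail)  ** P1@[49:49]
i=50 'b': node 10→11  ** P3@[48:50]
i=51 'a': node 11→1 (via fail)
i=52 'e': node 1→2  ** P1@[52:52]
i=53 'c': node 2→3
i=54 'b': node 3→4
i=55 'c': node 4→5  ** P0@[51:55]
i=56 'a': node 5→1 (via fail)
i=57 'b': node 1→12  ** P4@[56:57]
i=58 'd': node 12→0 (via fail)
i=59 'a': node 0→1
i=60 'b': node 1→12  ** P4@[59:60]
i=61 'a': node 12→1 (via fail)
i=62 'e': node 1→2  ** P1@[62:62]
i=63 'c': node 2→3
i=64 'b': node 3→4

All matches (sorted): [[0,1],[2,2],[2,4],[4,1],[5,3],[6,1],[8,1],[10,2],[10,4],[12,1],[14,1],[16,2],[16,4],[20,1],[22,2],[22,4],[24,1],[27,0],[29,1],[30,3],[34,1],[37,0],[39,4],[41,1],[47,1],[48,3],[49,1],[50,3],[52,1],[55,0],[57,4],[60,4],[62,1]]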